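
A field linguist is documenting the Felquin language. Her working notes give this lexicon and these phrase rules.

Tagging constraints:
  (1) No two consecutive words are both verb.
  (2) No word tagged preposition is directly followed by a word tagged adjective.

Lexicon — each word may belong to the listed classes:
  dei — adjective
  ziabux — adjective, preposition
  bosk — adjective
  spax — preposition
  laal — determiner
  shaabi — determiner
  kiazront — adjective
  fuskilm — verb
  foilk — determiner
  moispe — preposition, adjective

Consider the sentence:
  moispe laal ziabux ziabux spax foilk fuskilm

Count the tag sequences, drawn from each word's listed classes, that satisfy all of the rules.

6

Candidates per position — 1:moispe {preposition,adjective}; 2:laal {determiner}; 3:ziabux {adjective,preposition}; 4:ziabux {adjective,preposition}; 5:spax {preposition}; 6:foilk {determiner}; 7:fuskilm {verb}.
There are 8 candidate sequences in total.
Checking each against the rules leaves 6 sequences.
Count = 6.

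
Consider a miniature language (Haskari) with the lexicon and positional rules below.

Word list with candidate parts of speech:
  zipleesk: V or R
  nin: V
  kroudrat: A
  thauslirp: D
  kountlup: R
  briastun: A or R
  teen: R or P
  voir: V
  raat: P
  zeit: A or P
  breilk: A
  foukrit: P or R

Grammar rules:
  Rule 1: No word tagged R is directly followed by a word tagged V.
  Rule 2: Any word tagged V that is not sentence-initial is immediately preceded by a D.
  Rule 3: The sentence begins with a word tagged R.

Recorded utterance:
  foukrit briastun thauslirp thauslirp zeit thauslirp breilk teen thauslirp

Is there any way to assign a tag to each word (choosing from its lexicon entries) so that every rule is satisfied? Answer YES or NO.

YES

Candidates per position — 1:foukrit {P,R}; 2:briastun {A,R}; 3:thauslirp {D}; 4:thauslirp {D}; 5:zeit {A,P}; 6:thauslirp {D}; 7:breilk {A}; 8:teen {R,P}; 9:thauslirp {D}.
One satisfying assignment: R R D D A D A P D.
Checking: rule 1 ok; rule 2 ok; rule 3 ok.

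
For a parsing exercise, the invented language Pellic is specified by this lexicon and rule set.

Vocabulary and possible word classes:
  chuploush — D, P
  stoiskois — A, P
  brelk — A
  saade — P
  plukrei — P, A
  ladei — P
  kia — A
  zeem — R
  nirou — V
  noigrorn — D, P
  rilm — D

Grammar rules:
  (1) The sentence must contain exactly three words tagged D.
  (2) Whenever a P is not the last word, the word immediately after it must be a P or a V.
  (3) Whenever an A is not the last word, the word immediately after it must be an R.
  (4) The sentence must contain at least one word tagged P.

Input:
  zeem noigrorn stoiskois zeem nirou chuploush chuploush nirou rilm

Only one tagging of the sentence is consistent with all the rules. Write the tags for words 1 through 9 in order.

R D A R V D P V D

Candidates per position — 1:zeem {R}; 2:noigrorn {D,P}; 3:stoiskois {A,P}; 4:zeem {R}; 5:nirou {V}; 6:chuploush {D,P}; 7:chuploush {D,P}; 8:nirou {V}; 9:rilm {D}.
Position 2: tagging it P would leave rule 2 unsatisfiable, so it must be D.
Position 3: tagging it P would leave rule 2 unsatisfiable, so it must be A.
The remaining ambiguous positions (6, 7) are resolved jointly — only one combination satisfies every rule.
So the tagging must be: R D A R V D P V D.
Verifying each rule — rule 1 satisfied; rule 2 satisfied; rule 3 satisfied; rule 4 satisfied.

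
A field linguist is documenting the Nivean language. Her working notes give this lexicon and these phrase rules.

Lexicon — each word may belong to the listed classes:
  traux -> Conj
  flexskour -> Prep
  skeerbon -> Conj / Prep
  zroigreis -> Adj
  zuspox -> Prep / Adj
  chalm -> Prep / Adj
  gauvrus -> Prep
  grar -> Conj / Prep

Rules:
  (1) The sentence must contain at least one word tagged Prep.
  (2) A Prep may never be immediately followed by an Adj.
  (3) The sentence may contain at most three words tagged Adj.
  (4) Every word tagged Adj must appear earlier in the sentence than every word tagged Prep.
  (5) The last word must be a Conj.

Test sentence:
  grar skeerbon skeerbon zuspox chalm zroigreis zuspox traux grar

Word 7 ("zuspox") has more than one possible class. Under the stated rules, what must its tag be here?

Prep

Candidates per position — 1:grar {Conj,Prep}; 2:skeerbon {Conj,Prep}; 3:skeerbon {Conj,Prep}; 4:zuspox {Prep,Adj}; 5:chalm {Prep,Adj}; 6:zroigreis {Adj}; 7:zuspox {Prep,Adj}; 8:traux {Conj}; 9:grar {Conj,Prep}.
Position 1: tagging it Prep would leave rule 4 unsatisfiable, so it must be Conj.
Position 2: tagging it Prep would leave rule 4 unsatisfiable, so it must be Conj.
Position 3: tagging it Prep would leave rule 2 unsatisfiable, so it must be Conj.
Position 4: tagging it Prep would leave rule 2 unsatisfiable, so it must be Adj.
Position 5: tagging it Prep would leave rule 2 unsatisfiable, so it must be Adj.
Position 7: tagging it Adj would leave rule 3 unsatisfiable, so it must be Prep.
Position 9: tagging it Prep would leave rule 5 unsatisfiable, so it must be Conj.
The only consistent sequence is: Conj Conj Conj Adj Adj Adj Prep Conj Conj.
Checking: rule 1 ok; rule 2 ok; rule 3 ok; rule 4 ok; rule 5 ok.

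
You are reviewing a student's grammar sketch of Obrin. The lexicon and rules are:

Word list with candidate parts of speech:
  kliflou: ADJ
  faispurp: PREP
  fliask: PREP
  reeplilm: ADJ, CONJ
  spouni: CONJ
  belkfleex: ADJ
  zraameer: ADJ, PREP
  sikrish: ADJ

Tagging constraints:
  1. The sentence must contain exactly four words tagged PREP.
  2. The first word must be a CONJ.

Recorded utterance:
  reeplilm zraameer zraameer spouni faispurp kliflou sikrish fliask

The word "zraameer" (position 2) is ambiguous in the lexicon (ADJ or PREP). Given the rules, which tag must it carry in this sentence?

Candidates per position — 1:reeplilm {ADJ,CONJ}; 2:zraameer {ADJ,PREP}; 3:zraameer {ADJ,PREP}; 4:spouni {CONJ}; 5:faispurp {PREP}; 6:kliflou {ADJ}; 7:sikrish {ADJ}; 8:fliask {PREP}.
Position 1: tagging it ADJ would leave rule 2 unsatisfiable, so it must be CONJ.
Position 2: tagging it ADJ would leave rule 1 unsatisfiable, so it must be PREP.
Position 3: tagging it ADJ would leave rule 1 unsatisfiable, so it must be PREP.
That leaves exactly one tagging: CONJ PREP PREP CONJ PREP ADJ ADJ PREP.
Rule-by-rule: rule 1 satisfied; rule 2 satisfied.

PREP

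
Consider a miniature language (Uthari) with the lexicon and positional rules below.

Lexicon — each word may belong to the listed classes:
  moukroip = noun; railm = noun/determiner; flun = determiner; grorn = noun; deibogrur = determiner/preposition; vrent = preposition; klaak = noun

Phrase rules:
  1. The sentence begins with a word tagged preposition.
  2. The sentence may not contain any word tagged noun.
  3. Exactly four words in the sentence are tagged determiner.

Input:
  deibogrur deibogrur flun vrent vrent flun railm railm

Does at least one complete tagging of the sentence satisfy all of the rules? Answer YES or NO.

Candidates per position — 1:deibogrur {determiner,preposition}; 2:deibogrur {determiner,preposition}; 3:flun {determiner}; 4:vrent {preposition}; 5:vrent {preposition}; 6:flun {determiner}; 7:railm {noun,determiner}; 8:railm {noun,determiner}.
One satisfying assignment: preposition preposition determiner preposition preposition determiner determiner determiner.
Checking: rule 1 holds; rule 2 holds; rule 3 holds.

YES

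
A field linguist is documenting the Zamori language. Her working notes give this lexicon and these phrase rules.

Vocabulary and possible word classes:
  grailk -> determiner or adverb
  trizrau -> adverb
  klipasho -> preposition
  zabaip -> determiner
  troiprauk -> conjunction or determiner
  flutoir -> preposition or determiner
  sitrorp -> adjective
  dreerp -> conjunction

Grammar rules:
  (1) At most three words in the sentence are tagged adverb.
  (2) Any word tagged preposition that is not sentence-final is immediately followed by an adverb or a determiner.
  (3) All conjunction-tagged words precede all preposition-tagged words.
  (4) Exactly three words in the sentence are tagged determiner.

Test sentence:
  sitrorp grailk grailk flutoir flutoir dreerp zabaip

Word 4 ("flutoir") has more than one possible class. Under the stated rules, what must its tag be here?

determiner

Candidates per position — 1:sitrorp {adjective}; 2:grailk {determiner,adverb}; 3:grailk {determiner,adverb}; 4:flutoir {preposition,determiner}; 5:flutoir {preposition,determiner}; 6:dreerp {conjunction}; 7:zabaip {determiner}.
Position 4: preposition is ruled out by rule 3; that leaves determiner.
Position 5: preposition is ruled out by rule 2; that leaves determiner.
Position 2: determiner is ruled out by rule 4; that leaves adverb.
Position 3: determiner is ruled out by rule 4; that leaves adverb.
That leaves exactly one tagging: adjective adverb adverb determiner determiner conjunction determiner.
Verifying each rule — rule 1 satisfied; rule 2 satisfied; rule 3 satisfied; rule 4 satisfied.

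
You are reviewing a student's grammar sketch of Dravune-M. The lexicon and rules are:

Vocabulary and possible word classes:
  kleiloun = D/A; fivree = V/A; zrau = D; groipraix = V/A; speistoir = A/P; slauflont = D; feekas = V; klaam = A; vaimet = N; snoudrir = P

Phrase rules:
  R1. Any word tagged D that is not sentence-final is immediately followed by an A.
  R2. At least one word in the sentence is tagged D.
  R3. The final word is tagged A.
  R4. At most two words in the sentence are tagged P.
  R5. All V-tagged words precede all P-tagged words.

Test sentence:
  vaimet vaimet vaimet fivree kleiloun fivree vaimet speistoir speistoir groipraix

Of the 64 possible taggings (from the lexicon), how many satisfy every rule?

Candidates per position — 1:vaimet {N}; 2:vaimet {N}; 3:vaimet {N}; 4:fivree {V,A}; 5:kleiloun {D,A}; 6:fivree {V,A}; 7:vaimet {N}; 8:speistoir {A,P}; 9:speistoir {A,P}; 10:groipraix {V,A}.
There are 64 candidate sequences in total.
Checking each against the rules leaves 8 sequences.
Count = 8.

8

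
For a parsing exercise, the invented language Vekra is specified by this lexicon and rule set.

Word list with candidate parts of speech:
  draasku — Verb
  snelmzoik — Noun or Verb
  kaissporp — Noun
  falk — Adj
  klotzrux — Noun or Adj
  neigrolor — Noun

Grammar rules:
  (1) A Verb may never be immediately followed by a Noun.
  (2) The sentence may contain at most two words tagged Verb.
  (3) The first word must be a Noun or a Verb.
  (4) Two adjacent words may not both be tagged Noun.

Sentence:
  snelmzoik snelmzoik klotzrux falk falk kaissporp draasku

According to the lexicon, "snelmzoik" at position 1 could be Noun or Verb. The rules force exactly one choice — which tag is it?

Candidates per position — 1:snelmzoik {Noun,Verb}; 2:snelmzoik {Noun,Verb}; 3:klotzrux {Noun,Adj}; 4:falk {Adj}; 5:falk {Adj}; 6:kaissporp {Noun}; 7:draasku {Verb}.
Position 1: the remaining choice is settled jointly with positions 2, 3 — only Noun at position 1 is part of a tagging that satisfies every rule.
That leaves exactly one tagging: Noun Verb Adj Adj Adj Noun Verb.
Verifying each rule — rule 1 ok; rule 2 ok; rule 3 ok; rule 4 ok.

Noun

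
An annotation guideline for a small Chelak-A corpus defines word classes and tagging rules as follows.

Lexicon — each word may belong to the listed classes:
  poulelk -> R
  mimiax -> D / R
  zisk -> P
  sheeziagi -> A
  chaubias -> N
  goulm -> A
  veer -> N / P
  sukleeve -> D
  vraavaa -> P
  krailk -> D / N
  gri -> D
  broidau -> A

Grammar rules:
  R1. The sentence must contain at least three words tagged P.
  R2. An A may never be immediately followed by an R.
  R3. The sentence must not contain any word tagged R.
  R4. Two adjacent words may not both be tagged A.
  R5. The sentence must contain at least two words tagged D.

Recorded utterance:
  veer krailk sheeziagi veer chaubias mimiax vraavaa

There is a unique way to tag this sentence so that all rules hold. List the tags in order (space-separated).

Candidates per position — 1:veer {N,P}; 2:krailk {D,N}; 3:sheeziagi {A}; 4:veer {N,P}; 5:chaubias {N}; 6:mimiax {D,R}; 7:vraavaa {P}.
Position 1: tagging it N would leave rule 1 unsatisfiable, so it must be P.
Position 2: tagging it N would leave rule 5 unsatisfiable, so it must be D.
Position 4: tagging it N would leave rule 1 unsatisfiable, so it must be P.
Position 6: tagging it R would leave rule 3 unsatisfiable, so it must be D.
That leaves exactly one tagging: P D A P N D P.
Check: rule 1 ok; rule 2 ok; rule 3 ok; rule 4 ok; rule 5 ok.

P D A P N D P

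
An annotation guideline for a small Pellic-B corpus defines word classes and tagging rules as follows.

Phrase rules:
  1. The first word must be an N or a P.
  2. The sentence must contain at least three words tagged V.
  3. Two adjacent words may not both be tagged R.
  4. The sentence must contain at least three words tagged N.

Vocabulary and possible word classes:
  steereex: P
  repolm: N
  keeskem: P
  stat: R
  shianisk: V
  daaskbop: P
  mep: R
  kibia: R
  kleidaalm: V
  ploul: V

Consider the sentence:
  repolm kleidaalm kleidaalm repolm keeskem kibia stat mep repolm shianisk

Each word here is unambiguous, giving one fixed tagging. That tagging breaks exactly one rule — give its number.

3

Fixed tagging: N V V N P R R R N V.
Applying the rules: R1 ok, R2 ok, R3 fails, R4 ok.
Only rule 3 fails.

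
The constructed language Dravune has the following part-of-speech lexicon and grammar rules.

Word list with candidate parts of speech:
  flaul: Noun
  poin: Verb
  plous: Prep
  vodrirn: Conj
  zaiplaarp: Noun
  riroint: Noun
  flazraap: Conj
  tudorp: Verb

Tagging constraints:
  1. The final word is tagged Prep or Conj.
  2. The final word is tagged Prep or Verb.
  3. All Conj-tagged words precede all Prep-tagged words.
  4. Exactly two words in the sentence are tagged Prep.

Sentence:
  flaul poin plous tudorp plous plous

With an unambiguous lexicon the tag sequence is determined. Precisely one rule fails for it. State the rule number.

4

Fixed tagging: Noun Verb Prep Verb Prep Prep.
Rule check: R1 pass, R2 pass, R3 pass, R4 fail.
Only rule 4 fails.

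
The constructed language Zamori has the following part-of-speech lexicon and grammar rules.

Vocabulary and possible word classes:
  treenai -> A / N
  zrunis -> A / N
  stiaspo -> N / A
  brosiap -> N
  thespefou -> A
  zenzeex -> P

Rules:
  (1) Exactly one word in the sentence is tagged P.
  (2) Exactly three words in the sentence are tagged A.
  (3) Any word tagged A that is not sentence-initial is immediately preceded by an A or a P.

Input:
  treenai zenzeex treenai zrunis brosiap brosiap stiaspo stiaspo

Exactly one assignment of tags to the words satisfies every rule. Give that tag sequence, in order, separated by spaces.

A P A A N N N N

Candidates per position — 1:treenai {A,N}; 2:zenzeex {P}; 3:treenai {A,N}; 4:zrunis {A,N}; 5:brosiap {N}; 6:brosiap {N}; 7:stiaspo {N,A}; 8:stiaspo {N,A}.
If word 7 were A, no tagging could satisfy rule 3; so word 7 is N.
If word 8 were A, no tagging could satisfy rule 3; so word 8 is N.
If word 1 were N, no tagging could satisfy rule 2; so word 1 is A.
If word 3 were N, no tagging could satisfy rule 2; so word 3 is A.
If word 4 were N, no tagging could satisfy rule 2; so word 4 is A.
The only consistent sequence is: A P A A N N N N.
Verifying each rule — rule 1 ✓; rule 2 ✓; rule 3 ✓.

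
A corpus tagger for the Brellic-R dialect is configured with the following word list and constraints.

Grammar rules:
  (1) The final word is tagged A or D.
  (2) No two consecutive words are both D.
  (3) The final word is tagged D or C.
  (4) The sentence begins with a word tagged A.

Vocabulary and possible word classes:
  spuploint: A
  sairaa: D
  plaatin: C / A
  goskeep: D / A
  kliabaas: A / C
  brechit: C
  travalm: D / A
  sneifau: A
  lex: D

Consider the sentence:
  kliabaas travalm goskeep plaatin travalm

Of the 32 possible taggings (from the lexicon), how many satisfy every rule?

Candidates per position — 1:kliabaas {A,C}; 2:travalm {D,A}; 3:goskeep {D,A}; 4:plaatin {C,A}; 5:travalm {D,A}.
There are 32 candidate sequences in total.
Checking each against the rules leaves 6 sequences.
Count = 6.

6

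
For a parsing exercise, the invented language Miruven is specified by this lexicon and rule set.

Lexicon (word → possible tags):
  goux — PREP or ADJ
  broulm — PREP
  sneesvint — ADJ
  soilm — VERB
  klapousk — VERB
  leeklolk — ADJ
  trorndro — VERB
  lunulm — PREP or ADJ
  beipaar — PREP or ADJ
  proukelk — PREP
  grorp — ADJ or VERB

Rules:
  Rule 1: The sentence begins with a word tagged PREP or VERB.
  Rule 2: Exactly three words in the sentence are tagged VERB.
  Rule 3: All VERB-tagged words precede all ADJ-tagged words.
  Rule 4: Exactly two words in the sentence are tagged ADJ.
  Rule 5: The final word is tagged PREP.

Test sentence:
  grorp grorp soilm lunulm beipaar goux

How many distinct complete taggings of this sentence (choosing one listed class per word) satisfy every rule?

1

Candidates per position — 1:grorp {ADJ,VERB}; 2:grorp {ADJ,VERB}; 3:soilm {VERB}; 4:lunulm {PREP,ADJ}; 5:beipaar {PREP,ADJ}; 6:goux {PREP,ADJ}.
There are 32 candidate sequences in total.
The sequences that satisfy every rule: VERB VERB VERB ADJ ADJ PREP.
Count = 1.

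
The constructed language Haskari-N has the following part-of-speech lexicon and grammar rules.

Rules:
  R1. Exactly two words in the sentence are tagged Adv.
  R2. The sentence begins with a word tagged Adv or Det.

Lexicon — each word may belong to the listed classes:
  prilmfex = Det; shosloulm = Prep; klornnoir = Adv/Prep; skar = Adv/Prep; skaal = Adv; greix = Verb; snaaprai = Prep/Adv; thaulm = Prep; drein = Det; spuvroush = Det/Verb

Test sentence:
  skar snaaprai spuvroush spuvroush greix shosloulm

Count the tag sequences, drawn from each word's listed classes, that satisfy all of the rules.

Candidates per position — 1:skar {Adv,Prep}; 2:snaaprai {Prep,Adv}; 3:spuvroush {Det,Verb}; 4:spuvroush {Det,Verb}; 5:greix {Verb}; 6:shosloulm {Prep}.
There are 16 candidate sequences in total.
The sequences that satisfy every rule: Adv Adv Det Det Verb Prep; Adv Adv Det Verb Verb Prep; Adv Adv Verb Det Verb Prep; Adv Adv Verb Verb Verb Prep.
Count = 4.

4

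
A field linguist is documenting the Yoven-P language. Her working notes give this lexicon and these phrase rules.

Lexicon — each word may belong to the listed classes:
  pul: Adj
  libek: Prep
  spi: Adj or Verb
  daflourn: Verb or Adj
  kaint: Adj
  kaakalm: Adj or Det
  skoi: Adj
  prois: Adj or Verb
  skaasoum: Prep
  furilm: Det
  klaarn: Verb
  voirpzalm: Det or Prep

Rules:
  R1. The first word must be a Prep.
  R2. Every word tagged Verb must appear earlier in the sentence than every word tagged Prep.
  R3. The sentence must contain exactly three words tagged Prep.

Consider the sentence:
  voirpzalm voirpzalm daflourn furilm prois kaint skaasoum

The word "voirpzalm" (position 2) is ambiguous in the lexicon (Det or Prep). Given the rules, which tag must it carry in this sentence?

Prep

Candidates per position — 1:voirpzalm {Det,Prep}; 2:voirpzalm {Det,Prep}; 3:daflourn {Verb,Adj}; 4:furilm {Det}; 5:prois {Adj,Verb}; 6:kaint {Adj}; 7:skaasoum {Prep}.
Position 1: tagging it Det would leave rule 1 unsatisfiable, so it must be Prep.
Position 2: tagging it Det would leave rule 3 unsatisfiable, so it must be Prep.
Position 3: tagging it Verb would leave rule 2 unsatisfiable, so it must be Adj.
Position 5: tagging it Verb would leave rule 2 unsatisfiable, so it must be Adj.
The unique satisfying tagging is: Prep Prep Adj Det Adj Adj Prep.
Verifying each rule — rule 1 satisfied; rule 2 satisfied; rule 3 satisfied.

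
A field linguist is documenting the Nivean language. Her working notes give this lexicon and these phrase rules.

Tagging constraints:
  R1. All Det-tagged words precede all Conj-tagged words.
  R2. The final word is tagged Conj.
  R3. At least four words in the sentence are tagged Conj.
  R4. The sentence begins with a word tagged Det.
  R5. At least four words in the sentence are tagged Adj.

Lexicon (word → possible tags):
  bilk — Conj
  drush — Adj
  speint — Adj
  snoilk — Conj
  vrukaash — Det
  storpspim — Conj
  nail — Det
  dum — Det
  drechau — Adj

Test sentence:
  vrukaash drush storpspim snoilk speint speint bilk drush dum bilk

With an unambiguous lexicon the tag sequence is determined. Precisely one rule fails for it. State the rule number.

1

Fixed tagging: Det Adj Conj Conj Adj Adj Conj Adj Det Conj.
Rule check: R1 fail, R2 pass, R3 pass, R4 pass, R5 pass.
Only rule 1 fails.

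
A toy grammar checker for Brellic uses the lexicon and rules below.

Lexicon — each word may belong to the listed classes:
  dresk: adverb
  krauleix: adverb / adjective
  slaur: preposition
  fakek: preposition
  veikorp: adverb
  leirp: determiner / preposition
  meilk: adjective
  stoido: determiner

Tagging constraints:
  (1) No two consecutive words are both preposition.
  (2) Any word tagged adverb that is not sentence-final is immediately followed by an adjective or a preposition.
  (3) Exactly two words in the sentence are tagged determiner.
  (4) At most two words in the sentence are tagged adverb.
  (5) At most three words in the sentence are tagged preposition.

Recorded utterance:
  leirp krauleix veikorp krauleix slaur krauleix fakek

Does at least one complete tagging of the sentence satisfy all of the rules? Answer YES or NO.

NO

Candidates per position — 1:leirp {determiner,preposition}; 2:krauleix {adverb,adjective}; 3:veikorp {adverb}; 4:krauleix {adverb,adjective}; 5:slaur {preposition}; 6:krauleix {adverb,adjective}; 7:fakek {preposition}.
Rule 3 cannot be satisfied by any choice of tags from the lexicon.
So there is no consistent tagging.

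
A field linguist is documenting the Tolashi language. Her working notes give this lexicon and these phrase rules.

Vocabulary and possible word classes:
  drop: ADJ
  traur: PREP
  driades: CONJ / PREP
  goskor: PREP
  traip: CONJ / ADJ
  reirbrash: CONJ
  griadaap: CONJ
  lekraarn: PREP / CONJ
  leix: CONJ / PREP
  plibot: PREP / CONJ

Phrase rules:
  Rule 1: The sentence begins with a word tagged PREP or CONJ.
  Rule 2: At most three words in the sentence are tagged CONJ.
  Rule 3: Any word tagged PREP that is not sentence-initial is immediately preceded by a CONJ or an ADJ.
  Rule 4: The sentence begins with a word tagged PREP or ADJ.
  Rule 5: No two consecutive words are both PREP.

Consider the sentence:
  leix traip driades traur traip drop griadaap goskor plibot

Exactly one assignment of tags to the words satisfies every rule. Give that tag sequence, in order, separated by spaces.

Candidates per position — 1:leix {CONJ,PREP}; 2:traip {CONJ,ADJ}; 3:driades {CONJ,PREP}; 4:traur {PREP}; 5:traip {CONJ,ADJ}; 6:drop {ADJ}; 7:griadaap {CONJ}; 8:goskor {PREP}; 9:plibot {PREP,CONJ}.
Word 1 cannot be CONJ — rule 4 would then fail for every completion. It is PREP.
Word 3 cannot be PREP — rule 3 would then fail for every completion. It is CONJ.
Word 9 cannot be PREP — rule 3 would then fail for every completion. It is CONJ.
Word 2 cannot be CONJ — rule 2 would then fail for every completion. It is ADJ.
Word 5 cannot be CONJ — rule 2 would then fail for every completion. It is ADJ.
The unique satisfying tagging is: PREP ADJ CONJ PREP ADJ ADJ CONJ PREP CONJ.
Rule-by-rule: rule 1 ok; rule 2 ok; rule 3 ok; rule 4 ok; rule 5 ok.

PREP ADJ CONJ PREP ADJ ADJ CONJ PREP CONJ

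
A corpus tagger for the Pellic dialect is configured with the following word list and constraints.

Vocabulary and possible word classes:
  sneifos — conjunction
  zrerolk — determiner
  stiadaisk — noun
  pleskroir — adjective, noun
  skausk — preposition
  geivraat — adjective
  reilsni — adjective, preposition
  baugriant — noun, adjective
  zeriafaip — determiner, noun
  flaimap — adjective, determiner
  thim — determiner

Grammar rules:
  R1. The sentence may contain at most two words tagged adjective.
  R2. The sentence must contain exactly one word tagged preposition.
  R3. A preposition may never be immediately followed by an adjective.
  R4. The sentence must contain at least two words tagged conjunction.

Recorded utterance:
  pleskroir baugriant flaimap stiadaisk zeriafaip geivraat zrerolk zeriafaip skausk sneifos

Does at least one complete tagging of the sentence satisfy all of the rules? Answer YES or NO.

NO

Candidates per position — 1:pleskroir {adjective,noun}; 2:baugriant {noun,adjective}; 3:flaimap {adjective,determiner}; 4:stiadaisk {noun}; 5:zeriafaip {determiner,noun}; 6:geivraat {adjective}; 7:zrerolk {determiner}; 8:zeriafaip {determiner,noun}; 9:skausk {preposition}; 10:sneifos {conjunction}.
Rule 4 cannot be satisfied by any choice of tags from the lexicon.
So there is no consistent tagging.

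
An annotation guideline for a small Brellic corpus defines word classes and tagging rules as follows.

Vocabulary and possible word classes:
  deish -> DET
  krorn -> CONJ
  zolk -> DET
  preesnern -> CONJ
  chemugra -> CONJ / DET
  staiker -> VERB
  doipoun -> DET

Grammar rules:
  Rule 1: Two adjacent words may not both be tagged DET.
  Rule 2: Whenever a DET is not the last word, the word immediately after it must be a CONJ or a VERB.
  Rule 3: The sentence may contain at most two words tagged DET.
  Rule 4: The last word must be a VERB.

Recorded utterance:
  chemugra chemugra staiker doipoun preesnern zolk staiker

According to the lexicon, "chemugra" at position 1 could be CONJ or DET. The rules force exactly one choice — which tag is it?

CONJ

Candidates per position — 1:chemugra {CONJ,DET}; 2:chemugra {CONJ,DET}; 3:staiker {VERB}; 4:doipoun {DET}; 5:preesnern {CONJ}; 6:zolk {DET}; 7:staiker {VERB}.
Position 1: DET is ruled out by rule 3; that leaves CONJ.
Position 2: DET is ruled out by rule 3; that leaves CONJ.
That leaves exactly one tagging: CONJ CONJ VERB DET CONJ DET VERB.
Rule-by-rule: rule 1 ok; rule 2 ok; rule 3 ok; rule 4 ok.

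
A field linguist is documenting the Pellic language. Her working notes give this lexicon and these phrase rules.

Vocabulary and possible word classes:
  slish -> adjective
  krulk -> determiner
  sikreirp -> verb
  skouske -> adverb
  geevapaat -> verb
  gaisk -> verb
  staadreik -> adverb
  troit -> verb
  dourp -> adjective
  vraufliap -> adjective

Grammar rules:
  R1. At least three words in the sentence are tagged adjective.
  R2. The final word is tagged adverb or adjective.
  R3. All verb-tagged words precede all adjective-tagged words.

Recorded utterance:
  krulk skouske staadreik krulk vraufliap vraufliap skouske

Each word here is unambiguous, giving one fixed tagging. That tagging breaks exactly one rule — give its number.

Fixed tagging: determiner adverb adverb determiner adjective adjective adverb.
Rule check: R1 ✗, R2 ✓, R3 ✓.
Only rule 1 fails.

1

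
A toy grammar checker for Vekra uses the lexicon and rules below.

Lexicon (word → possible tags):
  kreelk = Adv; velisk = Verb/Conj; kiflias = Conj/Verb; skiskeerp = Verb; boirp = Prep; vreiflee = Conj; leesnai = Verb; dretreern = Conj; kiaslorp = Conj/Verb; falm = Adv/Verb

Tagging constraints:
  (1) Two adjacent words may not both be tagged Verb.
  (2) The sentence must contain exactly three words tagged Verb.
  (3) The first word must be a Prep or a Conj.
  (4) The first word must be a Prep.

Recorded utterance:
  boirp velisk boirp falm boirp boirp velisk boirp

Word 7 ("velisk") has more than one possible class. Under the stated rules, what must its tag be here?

Verb

Candidates per position — 1:boirp {Prep}; 2:velisk {Verb,Conj}; 3:boirp {Prep}; 4:falm {Adv,Verb}; 5:boirp {Prep}; 6:boirp {Prep}; 7:velisk {Verb,Conj}; 8:boirp {Prep}.
Position 2: Conj is ruled out by rule 2; that leaves Verb.
Position 4: Adv is ruled out by rule 2; that leaves Verb.
Position 7: Conj is ruled out by rule 2; that leaves Verb.
So the tagging must be: Prep Verb Prep Verb Prep Prep Verb Prep.
Verifying each rule — rule 1 holds; rule 2 holds; rule 3 holds; rule 4 holds.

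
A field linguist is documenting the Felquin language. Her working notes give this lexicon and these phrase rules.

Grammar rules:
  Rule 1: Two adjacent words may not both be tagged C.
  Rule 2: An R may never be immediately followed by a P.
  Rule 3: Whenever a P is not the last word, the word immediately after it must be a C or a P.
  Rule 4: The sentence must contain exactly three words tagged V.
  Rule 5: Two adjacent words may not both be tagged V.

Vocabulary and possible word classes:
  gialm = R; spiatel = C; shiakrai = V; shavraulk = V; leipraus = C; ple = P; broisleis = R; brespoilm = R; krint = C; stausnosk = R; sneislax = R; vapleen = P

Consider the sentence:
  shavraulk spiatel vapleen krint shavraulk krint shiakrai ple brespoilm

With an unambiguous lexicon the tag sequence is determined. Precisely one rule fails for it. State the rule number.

Fixed tagging: V C P C V C V P R.
Rule check: R1 ✓, R2 ✓, R3 ✗, R4 ✓, R5 ✓.
Only rule 3 fails.

3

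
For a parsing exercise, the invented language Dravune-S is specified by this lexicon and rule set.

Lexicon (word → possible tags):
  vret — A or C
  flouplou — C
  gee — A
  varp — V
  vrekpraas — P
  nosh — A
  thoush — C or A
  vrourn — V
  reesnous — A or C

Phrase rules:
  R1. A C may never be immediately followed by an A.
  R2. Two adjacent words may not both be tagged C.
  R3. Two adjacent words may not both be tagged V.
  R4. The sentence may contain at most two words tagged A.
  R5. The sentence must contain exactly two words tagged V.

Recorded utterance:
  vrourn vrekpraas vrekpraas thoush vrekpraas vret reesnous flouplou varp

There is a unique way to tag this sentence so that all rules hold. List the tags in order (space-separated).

Candidates per position — 1:vrourn {V}; 2:vrekpraas {P}; 3:vrekpraas {P}; 4:thoush {C,A}; 5:vrekpraas {P}; 6:vret {A,C}; 7:reesnous {A,C}; 8:flouplou {C}; 9:varp {V}.
At position 7, choosing C makes rule 2 impossible to satisfy; hence A.
At position 6, choosing C makes rule 1 impossible to satisfy; hence A.
At position 4, choosing A makes rule 4 impossible to satisfy; hence C.
That leaves exactly one tagging: V P P C P A A C V.
Checking: rule 1 satisfied; rule 2 satisfied; rule 3 satisfied; rule 4 satisfied; rule 5 satisfied.

V P P C P A A C V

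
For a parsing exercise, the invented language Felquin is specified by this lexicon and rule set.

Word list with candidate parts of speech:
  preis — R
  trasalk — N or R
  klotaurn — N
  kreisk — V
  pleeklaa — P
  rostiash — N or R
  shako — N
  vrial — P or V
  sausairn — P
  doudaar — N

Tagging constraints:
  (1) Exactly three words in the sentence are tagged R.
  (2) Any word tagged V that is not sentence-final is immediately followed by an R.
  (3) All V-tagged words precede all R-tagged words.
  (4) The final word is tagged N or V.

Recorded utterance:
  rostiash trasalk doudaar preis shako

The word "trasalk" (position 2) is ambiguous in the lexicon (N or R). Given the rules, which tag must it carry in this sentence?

R

Candidates per position — 1:rostiash {N,R}; 2:trasalk {N,R}; 3:doudaar {N}; 4:preis {R}; 5:shako {N}.
Position 1: tagging it N would leave rule 1 unsatisfiable, so it must be R.
Position 2: tagging it N would leave rule 1 unsatisfiable, so it must be R.
That leaves exactly one tagging: R R N R N.
Rule-by-rule: rule 1 holds; rule 2 holds; rule 3 holds; rule 4 holds.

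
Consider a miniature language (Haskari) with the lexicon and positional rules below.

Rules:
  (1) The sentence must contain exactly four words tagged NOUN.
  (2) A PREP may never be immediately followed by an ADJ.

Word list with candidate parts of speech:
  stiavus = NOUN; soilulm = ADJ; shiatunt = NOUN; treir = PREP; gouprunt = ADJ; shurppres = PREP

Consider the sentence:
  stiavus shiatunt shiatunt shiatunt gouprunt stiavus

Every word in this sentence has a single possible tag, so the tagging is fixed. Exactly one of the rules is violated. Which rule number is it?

1

Fixed tagging: NOUN NOUN NOUN NOUN ADJ NOUN.
Checking each rule: R1 fail, R2 pass.
Only rule 1 fails.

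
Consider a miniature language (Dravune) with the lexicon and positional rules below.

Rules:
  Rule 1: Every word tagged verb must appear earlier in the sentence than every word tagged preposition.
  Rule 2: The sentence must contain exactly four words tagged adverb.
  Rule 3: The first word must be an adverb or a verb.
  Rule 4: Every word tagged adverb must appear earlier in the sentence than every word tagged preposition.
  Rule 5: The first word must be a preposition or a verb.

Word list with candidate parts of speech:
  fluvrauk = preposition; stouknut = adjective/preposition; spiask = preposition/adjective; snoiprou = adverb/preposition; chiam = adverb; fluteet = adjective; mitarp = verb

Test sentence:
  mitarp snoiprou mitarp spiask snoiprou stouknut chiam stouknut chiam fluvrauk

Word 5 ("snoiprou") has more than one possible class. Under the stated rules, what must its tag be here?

adverb

Candidates per position — 1:mitarp {verb}; 2:snoiprou {adverb,preposition}; 3:mitarp {verb}; 4:spiask {preposition,adjective}; 5:snoiprou {adverb,preposition}; 6:stouknut {adjective,preposition}; 7:chiam {adverb}; 8:stouknut {adjective,preposition}; 9:chiam {adverb}; 10:fluvrauk {preposition}.
At position 2, choosing preposition makes rule 1 impossible to satisfy; hence adverb.
At position 4, choosing preposition makes rule 4 impossible to satisfy; hence adjective.
At position 5, choosing preposition makes rule 2 impossible to satisfy; hence adverb.
At position 6, choosing preposition makes rule 4 impossible to satisfy; hence adjective.
At position 8, choosing preposition makes rule 4 impossible to satisfy; hence adjective.
The unique satisfying tagging is: verb adverb verb adjective adverb adjective adverb adjective adverb preposition.
Rule-by-rule: rule 1 ok; rule 2 ok; rule 3 ok; rule 4 ok; rule 5 ok.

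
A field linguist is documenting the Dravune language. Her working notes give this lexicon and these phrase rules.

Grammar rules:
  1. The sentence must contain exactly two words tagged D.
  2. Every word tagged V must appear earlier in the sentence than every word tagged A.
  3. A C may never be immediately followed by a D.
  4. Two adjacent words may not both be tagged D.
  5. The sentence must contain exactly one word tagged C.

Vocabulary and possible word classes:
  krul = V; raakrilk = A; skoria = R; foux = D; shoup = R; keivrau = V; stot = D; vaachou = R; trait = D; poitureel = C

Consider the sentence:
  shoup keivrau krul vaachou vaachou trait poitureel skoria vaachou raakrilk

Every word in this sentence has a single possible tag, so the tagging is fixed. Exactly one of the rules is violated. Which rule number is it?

Fixed tagging: R V V R R D C R R A.
Checking each rule: R1 ✗, R2 ✓, R3 ✓, R4 ✓, R5 ✓.
Only rule 1 fails.

1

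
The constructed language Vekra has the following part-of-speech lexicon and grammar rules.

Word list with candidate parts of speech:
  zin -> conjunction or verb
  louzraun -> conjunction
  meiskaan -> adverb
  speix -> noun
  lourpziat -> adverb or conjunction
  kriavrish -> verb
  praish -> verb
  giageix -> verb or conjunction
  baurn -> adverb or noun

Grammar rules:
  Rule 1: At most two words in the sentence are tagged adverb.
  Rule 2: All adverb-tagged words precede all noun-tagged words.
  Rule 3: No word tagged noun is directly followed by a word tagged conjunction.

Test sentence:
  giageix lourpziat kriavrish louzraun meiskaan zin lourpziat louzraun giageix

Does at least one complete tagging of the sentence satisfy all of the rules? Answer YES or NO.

Candidates per position — 1:giageix {verb,conjunction}; 2:lourpziat {adverb,conjunction}; 3:kriavrish {verb}; 4:louzraun {conjunction}; 5:meiskaan {adverb}; 6:zin {conjunction,verb}; 7:lourpziat {adverb,conjunction}; 8:louzraun {conjunction}; 9:giageix {verb,conjunction}.
One satisfying assignment: verb conjunction verb conjunction adverb verb adverb conjunction verb.
Check: rule 1 holds; rule 2 holds; rule 3 holds.

YES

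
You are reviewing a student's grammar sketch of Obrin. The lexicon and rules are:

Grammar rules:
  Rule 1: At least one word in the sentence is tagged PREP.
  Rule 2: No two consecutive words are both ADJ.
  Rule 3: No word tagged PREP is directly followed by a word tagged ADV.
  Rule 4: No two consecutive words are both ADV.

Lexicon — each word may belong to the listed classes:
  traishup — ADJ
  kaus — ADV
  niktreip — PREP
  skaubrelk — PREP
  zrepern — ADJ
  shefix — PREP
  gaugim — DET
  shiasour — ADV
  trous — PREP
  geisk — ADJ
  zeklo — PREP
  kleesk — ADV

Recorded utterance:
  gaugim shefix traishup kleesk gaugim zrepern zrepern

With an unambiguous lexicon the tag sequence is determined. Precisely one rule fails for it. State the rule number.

2

Fixed tagging: DET PREP ADJ ADV DET ADJ ADJ.
Checking each rule: R1 pass, R2 fail, R3 pass, R4 pass.
Only rule 2 fails.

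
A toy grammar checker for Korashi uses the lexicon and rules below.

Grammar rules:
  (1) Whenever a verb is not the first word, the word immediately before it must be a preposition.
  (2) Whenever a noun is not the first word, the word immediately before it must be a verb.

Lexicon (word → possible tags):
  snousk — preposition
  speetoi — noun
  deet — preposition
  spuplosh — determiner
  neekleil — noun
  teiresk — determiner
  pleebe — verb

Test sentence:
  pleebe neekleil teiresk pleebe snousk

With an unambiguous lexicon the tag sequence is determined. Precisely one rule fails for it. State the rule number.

1

Fixed tagging: verb noun determiner verb preposition.
Applying the rules: R1 fail, R2 pass.
Only rule 1 fails.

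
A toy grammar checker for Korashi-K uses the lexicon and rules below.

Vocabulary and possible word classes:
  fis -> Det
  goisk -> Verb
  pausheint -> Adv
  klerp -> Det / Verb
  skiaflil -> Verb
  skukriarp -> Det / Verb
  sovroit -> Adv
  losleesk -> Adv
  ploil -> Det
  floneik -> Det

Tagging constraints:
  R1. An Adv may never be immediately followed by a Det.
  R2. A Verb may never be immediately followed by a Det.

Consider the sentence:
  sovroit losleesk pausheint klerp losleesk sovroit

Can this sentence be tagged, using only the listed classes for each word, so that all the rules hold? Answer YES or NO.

Candidates per position — 1:sovroit {Adv}; 2:losleesk {Adv}; 3:pausheint {Adv}; 4:klerp {Det,Verb}; 5:losleesk {Adv}; 6:sovroit {Adv}.
One satisfying assignment: Adv Adv Adv Verb Adv Adv.
Check: rule 1 satisfied; rule 2 satisfied.

YES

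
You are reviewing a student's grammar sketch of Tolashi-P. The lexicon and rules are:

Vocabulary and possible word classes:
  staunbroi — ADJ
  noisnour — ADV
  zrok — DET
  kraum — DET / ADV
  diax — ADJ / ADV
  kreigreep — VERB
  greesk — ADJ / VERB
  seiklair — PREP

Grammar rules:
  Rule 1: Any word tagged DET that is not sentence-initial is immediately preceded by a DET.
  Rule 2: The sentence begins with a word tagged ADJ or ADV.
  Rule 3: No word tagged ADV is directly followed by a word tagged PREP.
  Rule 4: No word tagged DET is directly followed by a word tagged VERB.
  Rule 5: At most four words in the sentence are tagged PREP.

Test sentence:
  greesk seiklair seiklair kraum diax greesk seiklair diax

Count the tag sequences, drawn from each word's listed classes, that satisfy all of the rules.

Candidates per position — 1:greesk {ADJ,VERB}; 2:seiklair {PREP}; 3:seiklair {PREP}; 4:kraum {DET,ADV}; 5:diax {ADJ,ADV}; 6:greesk {ADJ,VERB}; 7:seiklair {PREP}; 8:diax {ADJ,ADV}.
There are 32 candidate sequences in total.
Checking each against the rules leaves 8 sequences.
Count = 8.

8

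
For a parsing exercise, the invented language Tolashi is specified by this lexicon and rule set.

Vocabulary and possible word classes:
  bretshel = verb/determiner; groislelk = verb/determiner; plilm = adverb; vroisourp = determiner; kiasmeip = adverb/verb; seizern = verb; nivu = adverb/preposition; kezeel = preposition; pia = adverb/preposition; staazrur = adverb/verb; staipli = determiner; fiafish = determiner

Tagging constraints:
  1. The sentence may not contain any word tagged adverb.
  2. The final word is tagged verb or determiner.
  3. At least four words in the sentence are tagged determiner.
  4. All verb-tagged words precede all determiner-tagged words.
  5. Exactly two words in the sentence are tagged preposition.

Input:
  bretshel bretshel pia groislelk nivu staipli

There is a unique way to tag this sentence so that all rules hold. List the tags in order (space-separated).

determiner determiner preposition determiner preposition determiner

Candidates per position — 1:bretshel {verb,determiner}; 2:bretshel {verb,determiner}; 3:pia {adverb,preposition}; 4:groislelk {verb,determiner}; 5:nivu {adverb,preposition}; 6:staipli {determiner}.
If word 1 were verb, no tagging could satisfy rule 3; so word 1 is determiner.
If word 2 were verb, no tagging could satisfy rule 3; so word 2 is determiner.
If word 3 were adverb, no tagging could satisfy rule 1; so word 3 is preposition.
If word 4 were verb, no tagging could satisfy rule 3; so word 4 is determiner.
If word 5 were adverb, no tagging could satisfy rule 1; so word 5 is preposition.
So the tagging must be: determiner determiner preposition determiner preposition determiner.
Check: rule 1 holds; rule 2 holds; rule 3 holds; rule 4 holds; rule 5 holds.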